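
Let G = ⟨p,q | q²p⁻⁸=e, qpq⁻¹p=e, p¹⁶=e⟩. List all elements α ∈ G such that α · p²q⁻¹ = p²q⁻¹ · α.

⟨p²q⁻¹⟩ ⊆ C_G(p²q⁻¹) since powers of p²q⁻¹ commute with p²q⁻¹; so |C_G(p²q⁻¹)| ≥ |⟨p²q⁻¹⟩| = 4.
By orbit–stabilizer, |C_G(p²q⁻¹)| = |G| / |conj. class of p²q⁻¹| = 32 / 8 = 4.
The 4 elements commuting with p²q⁻¹ are {e, p⁸, p²q, p²q⁻¹}.

Answer: {e, p⁸, p²q, p²q⁻¹}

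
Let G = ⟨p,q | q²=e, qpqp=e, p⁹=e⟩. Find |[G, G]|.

G' = [G, G] is generated by all commutators. The generator-pair commutators are: [p, q] = p².
The subgroup they normally generate is {e, p, p², p³, p⁴, p⁵, p⁶, p⁷, p⁸}, of order 9.
Check: |G/G'| = 18/9 = 2 is the order of the abelianisation.

Answer: 9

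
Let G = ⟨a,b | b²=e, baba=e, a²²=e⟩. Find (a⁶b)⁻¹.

The order of (a⁶b) is 2 (smallest k with (a⁶b)ᵏ = e), so (a⁶b)⁻¹ = (a⁶b)¹ = a⁶b.
Check: (a⁶b) · (a⁶b) → (a⁶b) · a⁶ = b;   b · b = e, giving e as required.

Answer: a⁶b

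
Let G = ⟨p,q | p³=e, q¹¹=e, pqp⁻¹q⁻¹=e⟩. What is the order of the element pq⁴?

Compute successive powers until reaching e:
  (pq⁴)¹ = pq⁴, (pq⁴)² = p²q⁸, (pq⁴)³ = q, (pq⁴)⁴ = pq⁵, (pq⁴)⁵ = p²q⁹, (pq⁴)⁶ = q², (pq⁴)⁷ = pq⁶, (pq⁴)⁸ = p²q¹⁰, (pq⁴)⁹ = q³, (pq⁴)¹⁰ = pq⁷, (pq⁴)¹¹ = p², (pq⁴)¹² = q⁴, (pq⁴)¹³ = pq⁸, (pq⁴)¹⁴ = p²q, (pq⁴)¹⁵ = q⁵, (pq⁴)¹⁶ = pq⁹, (pq⁴)¹⁷ = p²q², (pq⁴)¹⁸ = q⁶, (pq⁴)¹⁹ = pq¹⁰, (pq⁴)²⁰ = p²q³, (pq⁴)²¹ = q⁷, (pq⁴)²² = p, (pq⁴)²³ = p²q⁴, (pq⁴)²⁴ = q⁸, (pq⁴)²⁵ = pq, (pq⁴)²⁶ = p²q⁵, (pq⁴)²⁷ = q⁹, (pq⁴)²⁸ = pq², (pq⁴)²⁹ = p²q⁶, (pq⁴)³⁰ = q¹⁰, (pq⁴)³¹ = pq³, (pq⁴)³² = p²q⁷, (pq⁴)³³ = e.
The smallest positive k with (pq⁴)ᵏ = e is 33.

Answer: 33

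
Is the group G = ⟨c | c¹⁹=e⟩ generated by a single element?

|G| = 19. The element c has order 19 (its powers give 19 distinct elements), so ⟨c⟩ = G and G is cyclic.

Answer: Yes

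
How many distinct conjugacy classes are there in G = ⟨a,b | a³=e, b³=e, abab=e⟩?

The conjugacy classes (representative and size) are:
  [e] (size 1), [ba²] (size 4), [b²a] (size 4), [a²b²] (size 3).
Class equation: 1 + 4 + 4 + 3 = 12 = |G|. So G has 4 conjugacy classes.

Answer: 4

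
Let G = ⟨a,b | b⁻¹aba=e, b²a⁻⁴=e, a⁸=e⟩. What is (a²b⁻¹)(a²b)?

Compute (a²b⁻¹) · (a²b) by multiplying left to right and reducing via the relations at each step:
  (a²b⁻¹) · a² = b⁻¹
  (b⁻¹) · b = e

Answer: e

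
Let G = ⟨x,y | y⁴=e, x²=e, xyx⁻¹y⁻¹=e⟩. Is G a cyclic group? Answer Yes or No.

|G| = 8, but the maximum element order in G is 4 < 8. No single element generates all of G, so G is not cyclic.

Answer: No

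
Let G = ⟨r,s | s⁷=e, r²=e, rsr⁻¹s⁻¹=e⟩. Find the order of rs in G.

Compute successive powers until reaching e:
  (rs)¹ = rs, (rs)² = s², (rs)³ = rs³, (rs)⁴ = s⁴, (rs)⁵ = rs⁵, (rs)⁶ = s⁶, (rs)⁷ = r, (rs)⁸ = s, (rs)⁹ = rs², (rs)¹⁰ = s³, (rs)¹¹ = rs⁴, (rs)¹² = s⁵, (rs)¹³ = rs⁶, (rs)¹⁴ = e.
The smallest positive k with (rs)ᵏ = e is 14.

Answer: 14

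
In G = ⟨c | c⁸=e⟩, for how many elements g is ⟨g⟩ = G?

G is cyclic of order 8. An element generates G iff its order is 8, and a cyclic group of order 8 has exactly φ(8) = 4 such elements.

Answer: 4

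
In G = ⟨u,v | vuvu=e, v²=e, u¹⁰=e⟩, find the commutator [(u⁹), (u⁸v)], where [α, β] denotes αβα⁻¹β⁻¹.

[(u⁹), (u⁸v)] = (u⁹)·(u⁸v)·(u⁹)⁻¹·(u⁸v)⁻¹.
  (u⁹) · (u⁸v) = u⁷v
  (u⁷v) · u = u⁶v
  (u⁶v) · (u⁸v) = u⁸

Answer: u⁸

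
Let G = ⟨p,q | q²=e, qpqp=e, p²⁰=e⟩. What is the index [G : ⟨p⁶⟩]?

First find ord(p⁶) by computing successive powers:
  (p⁶)¹ = p⁶, (p⁶)² = p¹², (p⁶)³ = p¹⁸, (p⁶)⁴ = p⁴, (p⁶)⁵ = p¹⁰, (p⁶)⁶ = p¹⁶, (p⁶)⁷ = p², (p⁶)⁸ = p⁸, (p⁶)⁹ = p¹⁴, (p⁶)¹⁰ = e.
So |⟨p⁶⟩| = ord(p⁶) = 10. With |G| = 40, by Lagrange [G : ⟨p⁶⟩] = 40/10 = 4.

Answer: 4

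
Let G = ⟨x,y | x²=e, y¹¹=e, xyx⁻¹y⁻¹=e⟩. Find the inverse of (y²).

The order of (y²) is 11 (smallest k with (y²)ᵏ = e), so (y²)⁻¹ = (y²)¹⁰ = y⁹.
Check: (y²) · (y⁹) → (y²) · y⁹ = e, giving e as required.

Answer: y⁹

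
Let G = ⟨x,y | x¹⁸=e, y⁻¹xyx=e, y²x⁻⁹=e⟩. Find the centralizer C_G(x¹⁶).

⟨x¹⁶⟩ ⊆ C_G(x¹⁶) since powers of x¹⁶ commute with x¹⁶; so |C_G(x¹⁶)| ≥ |⟨x¹⁶⟩| = 9.
By orbit–stabilizer, |C_G(x¹⁶)| = |G| / |conj. class of x¹⁶| = 36 / 2 = 18.
The 18 elements commuting with x¹⁶ are {e, x, x², x³, x⁴, x⁵, x⁶, x⁷, x⁸, x⁹, x¹⁰, x¹¹, x¹², x¹³, x¹⁴, x¹⁵, x¹⁶, x¹⁷}.

Answer: {e, x, x², x³, x⁴, x⁵, x⁶, x⁷, x⁸, x⁹, x¹⁰, x¹¹, x¹², x¹³, x¹⁴, x¹⁵, x¹⁶, x¹⁷}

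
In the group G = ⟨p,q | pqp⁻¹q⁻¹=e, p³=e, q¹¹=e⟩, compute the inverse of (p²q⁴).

The order of (p²q⁴) is 33 (smallest k with (p²q⁴)ᵏ = e), so (p²q⁴)⁻¹ = (p²q⁴)³² = pq⁷.
Check: (p²q⁴) · (pq⁷) → (p²q⁴) · p = q⁴;   (q⁴) · q⁷ = e, giving e as required.

Answer: pq⁷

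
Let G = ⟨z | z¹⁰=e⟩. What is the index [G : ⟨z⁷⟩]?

First find ord(z⁷) by computing successive powers:
  (z⁷)¹ = z⁷, (z⁷)² = z⁴, (z⁷)³ = z, (z⁷)⁴ = z⁸, (z⁷)⁵ = z⁵, (z⁷)⁶ = z², (z⁷)⁷ = z⁹, (z⁷)⁸ = z⁶, (z⁷)⁹ = z³, (z⁷)¹⁰ = e.
So |⟨z⁷⟩| = ord(z⁷) = 10. With |G| = 10, by Lagrange [G : ⟨z⁷⟩] = 10/10 = 1.

Answer: 1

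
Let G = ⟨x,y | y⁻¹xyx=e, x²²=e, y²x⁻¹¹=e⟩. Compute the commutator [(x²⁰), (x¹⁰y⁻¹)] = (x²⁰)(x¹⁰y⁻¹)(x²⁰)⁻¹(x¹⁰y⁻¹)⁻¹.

[(x²⁰), (x¹⁰y⁻¹)] = (x²⁰)·(x¹⁰y⁻¹)·(x²⁰)⁻¹·(x¹⁰y⁻¹)⁻¹.
  (x²⁰) · (x¹⁰y⁻¹) = x⁸y⁻¹
  (x⁸y⁻¹) · (x²) = x⁶y⁻¹
  (x⁶y⁻¹) · (x¹⁰y) = x¹⁸

Answer: x¹⁸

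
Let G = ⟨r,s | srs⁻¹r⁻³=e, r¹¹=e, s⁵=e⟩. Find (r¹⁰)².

Compute successive powers of (r¹⁰), reducing at each step:
  (r¹⁰)²: (r¹⁰) · r¹⁰ = r⁹

Answer: r⁹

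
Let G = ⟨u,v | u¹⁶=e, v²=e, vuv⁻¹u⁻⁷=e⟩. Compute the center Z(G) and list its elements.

An element z ∈ Z(G) iff z commutes with every generator.
For example u⁸ is central: (u⁸)·u = u⁹ = u·(u⁸); (u⁸)·v = u⁸v = v·(u⁸).
Whereas u ∉ Z(G) since u·v = uv ≠ u⁷v = v·u.
Checking each of the 32 elements this way gives Z(G) = {e, u⁸}, of order 2.

Answer: {e, u⁸}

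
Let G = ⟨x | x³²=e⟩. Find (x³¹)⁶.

Compute successive powers of (x³¹), reducing at each step:
  (x³¹)²: (x³¹) · x³¹ = x³⁰
  (x³¹)³: (x³⁰) · x³¹ = x²⁹
  (x³¹)⁴: (x²⁹) · x³¹ = x²⁸
  (x³¹)⁵: (x²⁸) · x³¹ = x²⁷
  (x³¹)⁶: (x²⁷) · x³¹ = x²⁶

Answer: x²⁶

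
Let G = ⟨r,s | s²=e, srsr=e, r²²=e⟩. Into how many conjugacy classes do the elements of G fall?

The conjugacy classes (representative and size) are:
  [e] (size 1), [r] (size 2), [r²] (size 2), [r¹⁹] (size 2), [r⁴] (size 2), [r⁵] (size 2), [r⁶] (size 2), [r⁷] (size 2), [r⁸] (size 2), [r¹³] (size 2), [r¹⁰] (size 2), [r¹¹] (size 1), [r⁶s] (size 11), [rs] (size 11).
Class equation: 1 + 2 + 2 + 2 + 2 + 2 + 2 + 2 + 2 + 2 + 2 + 1 + 11 + 11 = 44 = |G|. So G has 14 conjugacy classes.

Answer: 14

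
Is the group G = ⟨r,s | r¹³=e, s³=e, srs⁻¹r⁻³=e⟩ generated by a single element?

Every cyclic group is abelian. But r·s = rs while s·r = r³s, so r·s ≠ s·r and G is not abelian. Hence G is not cyclic.

Answer: No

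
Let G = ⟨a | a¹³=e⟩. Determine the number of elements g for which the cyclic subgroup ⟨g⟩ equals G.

G is cyclic of order 13. An element generates G iff its order is 13, and a cyclic group of order 13 has exactly φ(13) = 12 such elements.

Answer: 12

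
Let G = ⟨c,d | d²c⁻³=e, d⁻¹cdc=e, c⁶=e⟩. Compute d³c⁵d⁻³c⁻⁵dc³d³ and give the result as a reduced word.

Multiply left to right, reducing at each step:
  (d⁻¹) · c⁵ = cd⁻¹
  (cd⁻¹) · d⁻³ = c
  c · c⁻⁵ = c²
  (c²) · d = c²d
  (c²d) · c³ = c²d⁻¹
  (c²d⁻¹) · d³ = c⁵

Answer: c⁵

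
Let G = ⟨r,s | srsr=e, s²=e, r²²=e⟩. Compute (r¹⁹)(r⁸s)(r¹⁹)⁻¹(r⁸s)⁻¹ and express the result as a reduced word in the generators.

[(r¹⁹), (r⁸s)] = (r¹⁹)·(r⁸s)·(r¹⁹)⁻¹·(r⁸s)⁻¹.
  (r¹⁹) · (r⁸s) = r⁵s
  (r⁵s) · (r³) = r²s
  (r²s) · (r⁸s) = r¹⁶

Answer: r¹⁶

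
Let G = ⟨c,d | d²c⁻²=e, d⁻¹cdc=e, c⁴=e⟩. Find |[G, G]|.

G' = [G, G] is generated by all commutators. The generator-pair commutators are: [c, d] = c².
The subgroup they normally generate is {e, c²}, of order 2.
Check: |G/G'| = 8/2 = 4 is the order of the abelianisation.

Answer: 2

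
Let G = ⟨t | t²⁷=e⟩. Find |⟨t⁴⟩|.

|⟨t⁴⟩| equals the order of t⁴. Compute successive powers until reaching e:
  (t⁴)¹ = t⁴, (t⁴)² = t⁸, (t⁴)³ = t¹², (t⁴)⁴ = t¹⁶, (t⁴)⁵ = t²⁰, (t⁴)⁶ = t²⁴, (t⁴)⁷ = t, (t⁴)⁸ = t⁵, (t⁴)⁹ = t⁹, (t⁴)¹⁰ = t¹³, (t⁴)¹¹ = t¹⁷, (t⁴)¹² = t²¹, (t⁴)¹³ = t²⁵, (t⁴)¹⁴ = t², (t⁴)¹⁵ = t⁶, (t⁴)¹⁶ = t¹⁰, (t⁴)¹⁷ = t¹⁴, (t⁴)¹⁸ = t¹⁸, (t⁴)¹⁹ = t²², (t⁴)²⁰ = t²⁶, (t⁴)²¹ = t³, (t⁴)²² = t⁷, (t⁴)²³ = t¹¹, (t⁴)²⁴ = t¹⁵, (t⁴)²⁵ = t¹⁹, (t⁴)²⁶ = t²³, (t⁴)²⁷ = e.
The smallest positive k with (t⁴)ᵏ = e is 27, so |⟨t⁴⟩| = 27.

Answer: 27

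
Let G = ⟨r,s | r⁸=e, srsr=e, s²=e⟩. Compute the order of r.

Compute successive powers until reaching e:
  r¹ = r, r² = r², r³ = r³, r⁴ = r⁴, r⁵ = r⁵, r⁶ = r⁶, r⁷ = r⁷, r⁸ = e.
The smallest positive k with rᵏ = e is 8.

Answer: 8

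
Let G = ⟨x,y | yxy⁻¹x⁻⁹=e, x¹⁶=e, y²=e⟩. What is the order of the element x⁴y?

Compute successive powers until reaching e:
  (x⁴y)¹ = x⁴y, (x⁴y)² = x⁸, (x⁴y)³ = x¹²y, (x⁴y)⁴ = e.
The smallest positive k with (x⁴y)ᵏ = e is 4.

Answer: 4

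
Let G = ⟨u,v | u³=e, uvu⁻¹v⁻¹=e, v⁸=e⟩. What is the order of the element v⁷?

Compute successive powers until reaching e:
  (v⁷)¹ = v⁷, (v⁷)² = v⁶, (v⁷)³ = v⁵, (v⁷)⁴ = v⁴, (v⁷)⁵ = v³, (v⁷)⁶ = v², (v⁷)⁷ = v, (v⁷)⁸ = e.
The smallest positive k with (v⁷)ᵏ = e is 8.

Answer: 8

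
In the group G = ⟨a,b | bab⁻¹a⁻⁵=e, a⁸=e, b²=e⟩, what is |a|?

Compute successive powers until reaching e:
  a¹ = a, a² = a², a³ = a³, a⁴ = a⁴, a⁵ = a⁵, a⁶ = a⁶, a⁷ = a⁷, a⁸ = e.
The smallest positive k with aᵏ = e is 8.

Answer: 8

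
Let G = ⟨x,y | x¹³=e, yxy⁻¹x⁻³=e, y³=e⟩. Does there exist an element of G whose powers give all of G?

Every cyclic group is abelian. But x·y = xy while y·x = x³y, so x·y ≠ y·x and G is not abelian. Hence G is not cyclic.

Answer: No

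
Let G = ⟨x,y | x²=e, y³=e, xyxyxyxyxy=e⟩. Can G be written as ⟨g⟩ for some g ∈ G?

Every cyclic group is abelian. But x·y = xy while y·x = yx, so x·y ≠ y·x and G is not abelian. Hence G is not cyclic.

Answer: No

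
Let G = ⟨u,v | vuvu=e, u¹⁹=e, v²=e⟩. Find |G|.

Enumerate words in the generators, reducing via the relations: the distinct elements are
  {e, u, v, uv, u², u³, u⁴, u⁵, u⁶, u⁷, u⁸, u⁹, u²v, u³v, u¹², u¹³, u¹¹, u¹⁰, u¹⁴, u¹⁵, u¹⁶, u¹⁷, u¹⁸, u⁴v, u⁵v, u⁶v, u⁷v, u⁸v, u⁹v, u¹²v, u¹³v, u¹¹v, u¹⁰v, u¹⁴v, u¹⁵v, u¹⁶v, u¹⁷v, u¹⁸v}.
No further products give new elements, so |G| = 38.

Answer: 38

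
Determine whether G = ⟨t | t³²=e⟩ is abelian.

G has a single generator, so G is cyclic and hence abelian.

Answer: Yes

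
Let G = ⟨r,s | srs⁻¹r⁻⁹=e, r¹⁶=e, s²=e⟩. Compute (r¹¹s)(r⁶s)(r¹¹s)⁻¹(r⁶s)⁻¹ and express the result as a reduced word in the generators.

[(r¹¹s), (r⁶s)] = (r¹¹s)·(r⁶s)·(r¹¹s)⁻¹·(r⁶s)⁻¹.
  (r¹¹s) · (r⁶s) = r
  r · (r¹³s) = r¹⁴s
  (r¹⁴s) · (r¹⁰s) = r⁸

Answer: r⁸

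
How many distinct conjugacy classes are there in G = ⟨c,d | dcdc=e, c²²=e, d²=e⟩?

The conjugacy classes (representative and size) are:
  [e] (size 1), [c] (size 2), [c²] (size 2), [c¹⁹] (size 2), [c⁴] (size 2), [c⁵] (size 2), [c⁶] (size 2), [c⁷] (size 2), [c⁸] (size 2), [c¹³] (size 2), [c¹⁰] (size 2), [c¹¹] (size 1), [c⁶d] (size 11), [cd] (size 11).
Class equation: 1 + 2 + 2 + 2 + 2 + 2 + 2 + 2 + 2 + 2 + 2 + 1 + 11 + 11 = 44 = |G|. So G has 14 conjugacy classes.

Answer: 14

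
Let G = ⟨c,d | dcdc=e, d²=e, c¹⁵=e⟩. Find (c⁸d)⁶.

Compute successive powers of (c⁸d), reducing at each step:
  (c⁸d)²: (c⁸d) · c⁸ = d;   d · d = e
  (c⁸d)³: e · c⁸ = c⁸;   (c⁸) · d = c⁸d
  (c⁸d)⁴: (c⁸d) · c⁸ = d;   d · d = e
  (c⁸d)⁵: e · c⁸ = c⁸;   (c⁸) · d = c⁸d
  (c⁸d)⁶: (c⁸d) · c⁸ = d;   d · d = e

Answer: e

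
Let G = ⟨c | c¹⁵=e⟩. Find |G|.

G is generated by a single element, so G is cyclic. The relator gives c¹⁵ = e and no smaller power is forced to be e, so the 15 powers {c, e, c², c³, c⁴, c⁵, c⁶, c⁷, c⁸, c⁹, c¹², c¹³, c¹¹, c¹⁰, c¹⁴} are distinct. Hence |G| = 15.

Answer: 15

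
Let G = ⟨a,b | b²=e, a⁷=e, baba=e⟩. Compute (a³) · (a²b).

Compute (a³) · (a²b) by multiplying left to right and reducing via the relations at each step:
  (a³) · a² = a⁵
  (a⁵) · b = a⁵b

Answer: a⁵b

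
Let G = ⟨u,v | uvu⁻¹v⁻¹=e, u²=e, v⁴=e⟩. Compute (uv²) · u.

Compute (uv²) · u by multiplying left to right and reducing via the relations at each step:
  (uv²) · u = v²

Answer: v²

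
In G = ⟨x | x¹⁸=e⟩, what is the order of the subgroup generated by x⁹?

|⟨x⁹⟩| equals the order of x⁹. Compute successive powers until reaching e:
  (x⁹)¹ = x⁹, (x⁹)² = e.
The smallest positive k with (x⁹)ᵏ = e is 2, so |⟨x⁹⟩| = 2.

Answer: 2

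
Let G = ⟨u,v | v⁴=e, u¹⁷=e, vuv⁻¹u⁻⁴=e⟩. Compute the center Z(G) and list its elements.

An element z ∈ Z(G) iff z commutes with every generator.
For example e is central: e·u = u = u·e; e·v = v = v·e.
Whereas u ∉ Z(G) since u·v = uv ≠ u⁴v = v·u.
Checking each of the 68 elements this way gives Z(G) = {e}, of order 1.

Answer: {e}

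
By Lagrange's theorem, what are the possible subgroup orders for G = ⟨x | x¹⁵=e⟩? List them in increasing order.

|G| = 15 = 3 · 5. By Lagrange's theorem the order of any subgroup divides 15; the divisors of 15 are 1, 3, 5, 15.

Answer: 1, 3, 5, 15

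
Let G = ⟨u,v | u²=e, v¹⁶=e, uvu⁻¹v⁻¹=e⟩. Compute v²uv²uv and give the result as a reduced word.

Multiply left to right, reducing at each step:
  (v²) · u = uv²
  (uv²) · v² = uv⁴
  (uv⁴) · u = v⁴
  (v⁴) · v = v⁵

Answer: v⁵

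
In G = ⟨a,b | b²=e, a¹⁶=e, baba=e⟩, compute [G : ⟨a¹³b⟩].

First find ord(a¹³b) by computing successive powers:
  (a¹³b)¹ = a¹³b, (a¹³b)² = e.
So |⟨a¹³b⟩| = ord(a¹³b) = 2. With |G| = 32, by Lagrange [G : ⟨a¹³b⟩] = 32/2 = 16.

Answer: 16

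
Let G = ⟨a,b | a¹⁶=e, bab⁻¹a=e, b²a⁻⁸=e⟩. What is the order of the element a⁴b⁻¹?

Compute successive powers until reaching e:
  (a⁴b⁻¹)¹ = a⁴b⁻¹, (a⁴b⁻¹)² = a⁸, (a⁴b⁻¹)³ = a⁴b, (a⁴b⁻¹)⁴ = e.
The smallest positive k with (a⁴b⁻¹)ᵏ = e is 4.

Answer: 4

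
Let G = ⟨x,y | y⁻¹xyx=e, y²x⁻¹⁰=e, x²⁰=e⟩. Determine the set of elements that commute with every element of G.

An element z ∈ Z(G) iff z commutes with every generator.
For example x¹⁰ is central: (x¹⁰)·x = x¹¹ = x·(x¹⁰); (x¹⁰)·y = y⁻¹ = y·(x¹⁰).
Whereas x ∉ Z(G) since x·y = xy ≠ x⁹y⁻¹ = y·x.
Checking each of the 40 elements this way gives Z(G) = {e, x¹⁰}, of order 2.

Answer: {e, x¹⁰}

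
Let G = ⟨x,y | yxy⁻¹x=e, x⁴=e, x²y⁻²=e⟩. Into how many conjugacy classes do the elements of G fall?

The conjugacy classes (representative and size) are:
  [e] (size 1), [x³] (size 2), [x²] (size 1), [y⁻¹] (size 2), [xy] (size 2).
Class equation: 1 + 2 + 1 + 2 + 2 = 8 = |G|. So G has 5 conjugacy classes.

Answer: 5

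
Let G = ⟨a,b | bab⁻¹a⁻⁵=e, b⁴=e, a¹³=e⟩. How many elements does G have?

Enumerate words in the generators, reducing via the relations: the distinct elements are
  {a, b, e, ab, a², a³, a⁴, a⁵, a⁶, a⁷, a⁸, a⁹, b², b³, ab², ab³, a²b, a³b, a¹², a¹¹, a¹⁰, a⁴b, a⁵b, a⁶b, a⁷b, a⁸b, a⁹b, a²b², a²b³, a³b², a³b³, a¹²b, a¹¹b, a¹⁰b, a⁴b², a⁴b³, a⁵b², a⁵b³, a⁶b², a⁶b³, a⁷b², a⁷b³, a⁸b², a⁸b³, a⁹b², a⁹b³, a¹²b², a¹²b³, a¹¹b², a¹¹b³, a¹⁰b², a¹⁰b³}.
No further products give new elements, so |G| = 52.

Answer: 52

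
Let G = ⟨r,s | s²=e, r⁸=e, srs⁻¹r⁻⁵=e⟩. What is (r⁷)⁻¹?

The order of (r⁷) is 8 (smallest k with (r⁷)ᵏ = e), so (r⁷)⁻¹ = (r⁷)⁷ = r.
Check: (r⁷) · r → (r⁷) · r = e, giving e as required.

Answer: r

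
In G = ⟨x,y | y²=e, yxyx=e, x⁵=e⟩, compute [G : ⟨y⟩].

First find ord(y) by computing successive powers:
  y¹ = y, y² = e.
So |⟨y⟩| = ord(y) = 2. With |G| = 10, by Lagrange [G : ⟨y⟩] = 10/2 = 5.

Answer: 5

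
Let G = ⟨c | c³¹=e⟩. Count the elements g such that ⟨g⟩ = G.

G is cyclic of order 31. An element generates G iff its order is 31, and a cyclic group of order 31 has exactly φ(31) = 30 such elements.

Answer: 30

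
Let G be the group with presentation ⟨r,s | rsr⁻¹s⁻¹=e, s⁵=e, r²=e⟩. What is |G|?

Enumerate words in the generators, reducing via the relations: the distinct elements are
  {e, r, s, rs, s², s³, s⁴, rs², rs³, rs⁴}.
No further products give new elements, so |G| = 10.

Answer: 10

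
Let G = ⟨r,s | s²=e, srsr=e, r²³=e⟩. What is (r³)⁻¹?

The order of (r³) is 23 (smallest k with (r³)ᵏ = e), so (r³)⁻¹ = (r³)²² = r²⁰.
Check: (r³) · (r²⁰) → (r³) · r²⁰ = e, giving e as required.

Answer: r²⁰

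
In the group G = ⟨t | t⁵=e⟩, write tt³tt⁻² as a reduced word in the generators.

Multiply left to right, reducing at each step:
  t · t³ = t⁴
  (t⁴) · t = e
  e · t⁻² = t³

Answer: t³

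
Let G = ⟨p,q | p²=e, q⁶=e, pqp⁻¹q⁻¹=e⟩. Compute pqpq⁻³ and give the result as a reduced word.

Multiply left to right, reducing at each step:
  p · q = pq
  (pq) · p = q
  q · q⁻³ = q⁴

Answer: q⁴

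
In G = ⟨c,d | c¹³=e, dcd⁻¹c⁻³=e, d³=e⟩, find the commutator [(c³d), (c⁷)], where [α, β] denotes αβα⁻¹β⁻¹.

[(c³d), (c⁷)] = (c³d)·(c⁷)·(c³d)⁻¹·(c⁷)⁻¹.
  (c³d) · (c⁷) = c¹¹d
  (c¹¹d) · (c¹²d²) = c⁸
  (c⁸) · (c⁶) = c

Answer: c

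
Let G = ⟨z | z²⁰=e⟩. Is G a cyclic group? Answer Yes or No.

|G| = 20. The element z has order 20 (its powers give 20 distinct elements), so ⟨z⟩ = G and G is cyclic.

Answer: Yes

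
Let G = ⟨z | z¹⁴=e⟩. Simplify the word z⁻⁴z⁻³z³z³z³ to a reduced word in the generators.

Multiply left to right, reducing at each step:
  (z¹⁰) · z⁻³ = z⁷
  (z⁷) · z³ = z¹⁰
  (z¹⁰) · z³ = z¹³
  (z¹³) · z³ = z²

Answer: z²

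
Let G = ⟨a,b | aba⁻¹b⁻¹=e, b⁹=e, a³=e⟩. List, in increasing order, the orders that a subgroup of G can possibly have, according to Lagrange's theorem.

|G| = 27 = 3³. By Lagrange's theorem the order of any subgroup divides 27; the divisors of 27 are 1, 3, 9, 27.

Answer: 1, 3, 9, 27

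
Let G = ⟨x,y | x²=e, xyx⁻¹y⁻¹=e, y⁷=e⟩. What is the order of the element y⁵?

Compute successive powers until reaching e:
  (y⁵)¹ = y⁵, (y⁵)² = y³, (y⁵)³ = y, (y⁵)⁴ = y⁶, (y⁵)⁵ = y⁴, (y⁵)⁶ = y², (y⁵)⁷ = e.
The smallest positive k with (y⁵)ᵏ = e is 7.

Answer: 7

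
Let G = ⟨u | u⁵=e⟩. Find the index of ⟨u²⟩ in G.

First find ord(u²) by computing successive powers:
  (u²)¹ = u², (u²)² = u⁴, (u²)³ = u, (u²)⁴ = u³, (u²)⁵ = e.
So |⟨u²⟩| = ord(u²) = 5. With |G| = 5, by Lagrange [G : ⟨u²⟩] = 5/5 = 1.

Answer: 1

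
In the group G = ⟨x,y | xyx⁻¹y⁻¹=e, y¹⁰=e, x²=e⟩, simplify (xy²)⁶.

Compute successive powers of (xy²), reducing at each step:
  (xy²)²: (xy²) · x = y²;   (y²) · y² = y⁴
  (xy²)³: (y⁴) · x = xy⁴;   (xy⁴) · y² = xy⁶
  (xy²)⁴: (xy⁶) · x = y⁶;   (y⁶) · y² = y⁸
  (xy²)⁵: (y⁸) · x = xy⁸;   (xy⁸) · y² = x
  (xy²)⁶: x · x = e;   e · y² = y²

Answer: y²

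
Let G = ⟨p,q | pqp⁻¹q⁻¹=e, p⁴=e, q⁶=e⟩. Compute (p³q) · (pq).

Compute (p³q) · (pq) by multiplying left to right and reducing via the relations at each step:
  (p³q) · p = q
  q · q = q²

Answer: q²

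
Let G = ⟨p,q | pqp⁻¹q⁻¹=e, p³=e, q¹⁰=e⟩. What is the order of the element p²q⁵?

Compute successive powers until reaching e:
  (p²q⁵)¹ = p²q⁵, (p²q⁵)² = p, (p²q⁵)³ = q⁵, (p²q⁵)⁴ = p², (p²q⁵)⁵ = pq⁵, (p²q⁵)⁶ = e.
The smallest positive k with (p²q⁵)ᵏ = e is 6.

Answer: 6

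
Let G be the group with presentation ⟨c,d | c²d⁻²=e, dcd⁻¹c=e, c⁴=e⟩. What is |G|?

Enumerate words in the generators, reducing via the relations: the distinct elements are
  {c, d, e, cd, c², c³, d⁻¹, cd⁻¹}.
No further products give new elements, so |G| = 8.

Answer: 8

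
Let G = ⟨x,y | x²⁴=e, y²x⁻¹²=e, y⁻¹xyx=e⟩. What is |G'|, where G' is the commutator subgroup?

G' = [G, G] is generated by all commutators. The generator-pair commutators are: [x, y] = x².
The subgroup they normally generate is {e, x², x⁴, x⁶, x⁸, x¹⁰, x¹², x¹⁴, x¹⁶, x¹⁸, x²⁰, x²²}, of order 12.
Check: |G/G'| = 48/12 = 4 is the order of the abelianisation.

Answer: 12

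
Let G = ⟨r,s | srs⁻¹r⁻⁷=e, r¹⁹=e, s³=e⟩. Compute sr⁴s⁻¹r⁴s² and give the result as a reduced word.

Multiply left to right, reducing at each step:
  s · r⁴ = r⁹s
  (r⁹s) · s⁻¹ = r⁹
  (r⁹) · r⁴ = r¹³
  (r¹³) · s² = r¹³s²

Answer: r¹³s²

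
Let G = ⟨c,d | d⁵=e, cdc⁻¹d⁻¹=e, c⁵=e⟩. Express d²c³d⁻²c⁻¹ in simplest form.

Multiply left to right, reducing at each step:
  (d²) · c³ = c³d²
  (c³d²) · d⁻² = c³
  (c³) · c⁻¹ = c²

Answer: c²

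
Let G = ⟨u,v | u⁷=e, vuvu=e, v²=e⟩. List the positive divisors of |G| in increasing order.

|G| = 14 = 2 · 7. By Lagrange's theorem the order of any subgroup divides 14; the divisors of 14 are 1, 2, 7, 14.

Answer: 1, 2, 7, 14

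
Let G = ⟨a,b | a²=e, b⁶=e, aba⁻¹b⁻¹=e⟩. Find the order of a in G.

Compute successive powers until reaching e:
  a¹ = a, a² = e.
The smallest positive k with aᵏ = e is 2.

Answer: 2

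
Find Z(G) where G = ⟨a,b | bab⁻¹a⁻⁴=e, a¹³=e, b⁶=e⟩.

An element z ∈ Z(G) iff z commutes with every generator.
For example e is central: e·a = a = a·e; e·b = b = b·e.
Whereas a ∉ Z(G) since a·b = ab ≠ a⁴b = b·a.
Checking each of the 78 elements this way gives Z(G) = {e}, of order 1.

Answer: {e}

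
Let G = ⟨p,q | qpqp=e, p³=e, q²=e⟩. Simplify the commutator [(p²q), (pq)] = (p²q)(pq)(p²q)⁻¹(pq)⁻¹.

[(p²q), (pq)] = (p²q)·(pq)·(p²q)⁻¹·(pq)⁻¹.
  (p²q) · (pq) = p
  p · (p²q) = q
  q · (pq) = p²

Answer: p²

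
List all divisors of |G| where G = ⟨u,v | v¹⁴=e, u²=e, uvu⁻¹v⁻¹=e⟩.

|G| = 28 = 2² · 7. By Lagrange's theorem the order of any subgroup divides 28; the divisors of 28 are 1, 2, 4, 7, 14, 28.

Answer: 1, 2, 4, 7, 14, 28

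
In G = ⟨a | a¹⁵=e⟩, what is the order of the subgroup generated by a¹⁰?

|⟨a¹⁰⟩| equals the order of a¹⁰. Compute successive powers until reaching e:
  (a¹⁰)¹ = a¹⁰, (a¹⁰)² = a⁵, (a¹⁰)³ = e.
The smallest positive k with (a¹⁰)ᵏ = e is 3, so |⟨a¹⁰⟩| = 3.

Answer: 3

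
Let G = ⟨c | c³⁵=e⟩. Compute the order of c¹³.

Compute successive powers until reaching e:
  (c¹³)¹ = c¹³, (c¹³)² = c²⁶, (c¹³)³ = c⁴, (c¹³)⁴ = c¹⁷, (c¹³)⁵ = c³⁰, (c¹³)⁶ = c⁸, (c¹³)⁷ = c²¹, (c¹³)⁸ = c³⁴, (c¹³)⁹ = c¹², (c¹³)¹⁰ = c²⁵, (c¹³)¹¹ = c³, (c¹³)¹² = c¹⁶, (c¹³)¹³ = c²⁹, (c¹³)¹⁴ = c⁷, (c¹³)¹⁵ = c²⁰, (c¹³)¹⁶ = c³³, (c¹³)¹⁷ = c¹¹, (c¹³)¹⁸ = c²⁴, (c¹³)¹⁹ = c², (c¹³)²⁰ = c¹⁵, (c¹³)²¹ = c²⁸, (c¹³)²² = c⁶, (c¹³)²³ = c¹⁹, (c¹³)²⁴ = c³², (c¹³)²⁵ = c¹⁰, (c¹³)²⁶ = c²³, (c¹³)²⁷ = c, (c¹³)²⁸ = c¹⁴, (c¹³)²⁹ = c²⁷, (c¹³)³⁰ = c⁵, (c¹³)³¹ = c¹⁸, (c¹³)³² = c³¹, (c¹³)³³ = c⁹, (c¹³)³⁴ = c²², (c¹³)³⁵ = e.
The smallest positive k with (c¹³)ᵏ = e is 35.

Answer: 35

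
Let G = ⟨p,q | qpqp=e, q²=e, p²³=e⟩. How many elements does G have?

Enumerate words in the generators, reducing via the relations: the distinct elements are
  {e, p, q, pq, p², p³, p⁴, p⁵, p⁶, p⁷, p⁸, p⁹, p²q, p²², p²¹, p²⁰, p³q, p¹², p¹³, p¹¹, p¹⁰, p¹⁴, p¹⁵, p¹⁶, p¹⁷, p¹⁸, p¹⁹, p⁴q, p⁵q, p⁶q, p⁷q, p⁸q, p⁹q, p²²q, p²¹q, p²⁰q, p¹²q, p¹³q, p¹¹q, p¹⁰q, p¹⁴q, p¹⁵q, p¹⁶q, p¹⁷q, p¹⁸q, p¹⁹q}.
No further products give new elements, so |G| = 46.

Answer: 46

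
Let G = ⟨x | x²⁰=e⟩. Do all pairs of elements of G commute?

G has a single generator, so G is cyclic and hence abelian.

Answer: Yes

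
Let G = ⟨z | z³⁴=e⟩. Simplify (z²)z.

Compute (z²) · z by multiplying left to right and reducing via the relations at each step:
  (z²) · z = z³

Answer: z³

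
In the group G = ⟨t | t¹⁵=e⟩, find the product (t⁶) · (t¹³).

Compute (t⁶) · (t¹³) by multiplying left to right and reducing via the relations at each step:
  (t⁶) · t¹³ = t⁴

Answer: t⁴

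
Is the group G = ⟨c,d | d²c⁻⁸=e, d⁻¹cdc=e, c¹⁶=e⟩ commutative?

c·d = cd but d·c = c⁷d⁻¹, so c·d ≠ d·c and G is not abelian.

Answer: No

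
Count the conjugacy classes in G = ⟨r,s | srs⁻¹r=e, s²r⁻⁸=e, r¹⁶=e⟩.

The conjugacy classes (representative and size) are:
  [e] (size 1), [r] (size 2), [r¹⁴] (size 2), [r¹³] (size 2), [r¹²] (size 2), [r⁵] (size 2), [r¹⁰] (size 2), [r⁷] (size 2), [r⁸] (size 1), [s⁻¹] (size 8), [r⁷s⁻¹] (size 8).
Class equation: 1 + 2 + 2 + 2 + 2 + 2 + 2 + 2 + 1 + 8 + 8 = 32 = |G|. So G has 11 conjugacy classes.

Answer: 11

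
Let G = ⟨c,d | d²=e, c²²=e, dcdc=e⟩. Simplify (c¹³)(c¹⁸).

Compute (c¹³) · (c¹⁸) by multiplying left to right and reducing via the relations at each step:
  (c¹³) · c¹⁸ = c⁹

Answer: c⁹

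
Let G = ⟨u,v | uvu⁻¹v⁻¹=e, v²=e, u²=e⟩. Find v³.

Compute successive powers of v, reducing at each step:
  v²: v · v = e
  v³: e · v = v

Answer: v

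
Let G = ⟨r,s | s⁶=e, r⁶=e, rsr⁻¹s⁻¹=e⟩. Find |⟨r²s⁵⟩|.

|⟨r²s⁵⟩| equals the order of r²s⁵. Compute successive powers until reaching e:
  (r²s⁵)¹ = r²s⁵, (r²s⁵)² = r⁴s⁴, (r²s⁵)³ = s³, (r²s⁵)⁴ = r²s², (r²s⁵)⁵ = r⁴s, (r²s⁵)⁶ = e.
The smallest positive k with (r²s⁵)ᵏ = e is 6, so |⟨r²s⁵⟩| = 6.

Answer: 6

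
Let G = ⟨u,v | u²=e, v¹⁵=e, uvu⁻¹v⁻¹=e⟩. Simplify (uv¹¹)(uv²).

Compute (uv¹¹) · (uv²) by multiplying left to right and reducing via the relations at each step:
  (uv¹¹) · u = v¹¹
  (v¹¹) · v² = v¹³

Answer: v¹³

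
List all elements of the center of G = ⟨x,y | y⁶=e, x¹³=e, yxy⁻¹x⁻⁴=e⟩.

An element z ∈ Z(G) iff z commutes with every generator.
For example e is central: e·x = x = x·e; e·y = y = y·e.
Whereas x ∉ Z(G) since x·y = xy ≠ x⁴y = y·x.
Checking each of the 78 elements this way gives Z(G) = {e}, of order 1.

Answer: {e}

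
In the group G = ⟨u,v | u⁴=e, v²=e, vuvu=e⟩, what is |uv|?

Compute successive powers until reaching e:
  (uv)¹ = uv, (uv)² = e.
The smallest positive k with (uv)ᵏ = e is 2.

Answer: 2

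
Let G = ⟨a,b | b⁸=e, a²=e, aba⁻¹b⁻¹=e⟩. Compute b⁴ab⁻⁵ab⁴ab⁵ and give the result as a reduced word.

Multiply left to right, reducing at each step:
  (b⁴) · a = ab⁴
  (ab⁴) · b⁻⁵ = ab⁷
  (ab⁷) · a = b⁷
  (b⁷) · b⁴ = b³
  (b³) · a = ab³
  (ab³) · b⁵ = a

Answer: a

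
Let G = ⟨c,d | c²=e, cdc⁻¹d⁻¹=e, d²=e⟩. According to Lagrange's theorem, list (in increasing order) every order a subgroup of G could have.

|G| = 4 = 2². By Lagrange's theorem the order of any subgroup divides 4; the divisors of 4 are 1, 2, 4.

Answer: 1, 2, 4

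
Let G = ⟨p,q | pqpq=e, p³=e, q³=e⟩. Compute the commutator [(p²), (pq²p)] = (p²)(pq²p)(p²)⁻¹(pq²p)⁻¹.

[(p²), (pq²p)] = (p²)·(pq²p)·(p²)⁻¹·(pq²p)⁻¹.
  (p²) · (pq²p) = q²p
  (q²p) · p = pq
  (pq) · (pq²p) = p²q²

Answer: p²q²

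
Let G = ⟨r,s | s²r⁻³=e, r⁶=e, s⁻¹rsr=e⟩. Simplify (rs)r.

Compute (rs) · r by multiplying left to right and reducing via the relations at each step:
  (rs) · r = s

Answer: s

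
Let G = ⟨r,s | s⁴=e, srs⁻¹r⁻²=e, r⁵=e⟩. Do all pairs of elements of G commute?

r·s = rs but s·r = r²s, so r·s ≠ s·r and G is not abelian.

Answer: No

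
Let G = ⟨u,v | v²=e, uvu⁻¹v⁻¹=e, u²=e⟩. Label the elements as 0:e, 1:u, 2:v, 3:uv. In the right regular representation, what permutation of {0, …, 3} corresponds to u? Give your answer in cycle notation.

(0 1)(2 3)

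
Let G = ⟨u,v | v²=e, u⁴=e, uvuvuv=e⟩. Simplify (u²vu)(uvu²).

Compute (u²vu) · (uvu²) by multiplying left to right and reducing via the relations at each step:
  (u²vu) · u = u²vu²
  (u²vu²) · v = u²vu²v
  (u²vu²v) · u² = vu²v

Answer: vu²v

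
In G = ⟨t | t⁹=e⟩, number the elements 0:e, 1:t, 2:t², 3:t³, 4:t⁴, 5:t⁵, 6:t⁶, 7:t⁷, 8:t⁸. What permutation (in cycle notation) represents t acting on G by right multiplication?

(0 1 2 3 4 5 6 7 8)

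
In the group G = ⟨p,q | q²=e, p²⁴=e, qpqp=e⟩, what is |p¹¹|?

Compute successive powers until reaching e:
  (p¹¹)¹ = p¹¹, (p¹¹)² = p²², (p¹¹)³ = p⁹, (p¹¹)⁴ = p²⁰, (p¹¹)⁵ = p⁷, (p¹¹)⁶ = p¹⁸, (p¹¹)⁷ = p⁵, (p¹¹)⁸ = p¹⁶, (p¹¹)⁹ = p³, (p¹¹)¹⁰ = p¹⁴, (p¹¹)¹¹ = p, (p¹¹)¹² = p¹², (p¹¹)¹³ = p²³, (p¹¹)¹⁴ = p¹⁰, (p¹¹)¹⁵ = p²¹, (p¹¹)¹⁶ = p⁸, (p¹¹)¹⁷ = p¹⁹, (p¹¹)¹⁸ = p⁶, (p¹¹)¹⁹ = p¹⁷, (p¹¹)²⁰ = p⁴, (p¹¹)²¹ = p¹⁵, (p¹¹)²² = p², (p¹¹)²³ = p¹³, (p¹¹)²⁴ = e.
The smallest positive k with (p¹¹)ᵏ = e is 24.

Answer: 24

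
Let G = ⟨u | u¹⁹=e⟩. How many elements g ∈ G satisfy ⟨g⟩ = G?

G is cyclic of order 19. An element generates G iff its order is 19, and a cyclic group of order 19 has exactly φ(19) = 18 such elements.

Answer: 18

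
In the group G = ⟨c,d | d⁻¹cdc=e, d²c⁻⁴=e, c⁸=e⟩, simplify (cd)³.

Compute successive powers of (cd), reducing at each step:
  (cd)²: (cd) · c = d;   d · d = c⁴
  (cd)³: (c⁴) · c = c⁵;   (c⁵) · d = cd⁻¹

Answer: cd⁻¹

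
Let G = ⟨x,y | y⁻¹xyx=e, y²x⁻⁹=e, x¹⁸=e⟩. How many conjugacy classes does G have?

The conjugacy classes (representative and size) are:
  [e] (size 1), [x¹⁷] (size 2), [x¹⁶] (size 2), [x³] (size 2), [x¹⁴] (size 2), [x¹³] (size 2), [x¹²] (size 2), [x¹¹] (size 2), [x¹⁰] (size 2), [x⁹] (size 1), [x⁸y] (size 9), [xy] (size 9).
Class equation: 1 + 2 + 2 + 2 + 2 + 2 + 2 + 2 + 2 + 1 + 9 + 9 = 36 = |G|. So G has 12 conjugacy classes.

Answer: 12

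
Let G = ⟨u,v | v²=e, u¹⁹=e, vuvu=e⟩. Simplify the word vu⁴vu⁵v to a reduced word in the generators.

Multiply left to right, reducing at each step:
  v · u⁴ = u¹⁵v
  (u¹⁵v) · v = u¹⁵
  (u¹⁵) · u⁵ = u
  u · v = uv

Answer: uv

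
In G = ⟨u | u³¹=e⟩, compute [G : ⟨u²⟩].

First find ord(u²) by computing successive powers:
  (u²)¹ = u², (u²)² = u⁴, (u²)³ = u⁶, (u²)⁴ = u⁸, (u²)⁵ = u¹⁰, (u²)⁶ = u¹², (u²)⁷ = u¹⁴, (u²)⁸ = u¹⁶, (u²)⁹ = u¹⁸, (u²)¹⁰ = u²⁰, (u²)¹¹ = u²², (u²)¹² = u²⁴, (u²)¹³ = u²⁶, (u²)¹⁴ = u²⁸, (u²)¹⁵ = u³⁰, (u²)¹⁶ = u, (u²)¹⁷ = u³, (u²)¹⁸ = u⁵, (u²)¹⁹ = u⁷, (u²)²⁰ = u⁹, (u²)²¹ = u¹¹, (u²)²² = u¹³, (u²)²³ = u¹⁵, (u²)²⁴ = u¹⁷, (u²)²⁵ = u¹⁹, (u²)²⁶ = u²¹, (u²)²⁷ = u²³, (u²)²⁸ = u²⁵, (u²)²⁹ = u²⁷, (u²)³⁰ = u²⁹, (u²)³¹ = e.
So |⟨u²⟩| = ord(u²) = 31. With |G| = 31, by Lagrange [G : ⟨u²⟩] = 31/31 = 1.

Answer: 1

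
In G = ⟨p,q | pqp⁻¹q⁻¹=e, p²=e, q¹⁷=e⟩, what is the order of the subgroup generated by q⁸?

|⟨q⁸⟩| equals the order of q⁸. Compute successive powers until reaching e:
  (q⁸)¹ = q⁸, (q⁸)² = q¹⁶, (q⁸)³ = q⁷, (q⁸)⁴ = q¹⁵, (q⁸)⁵ = q⁶, (q⁸)⁶ = q¹⁴, (q⁸)⁷ = q⁵, (q⁸)⁸ = q¹³, (q⁸)⁹ = q⁴, (q⁸)¹⁰ = q¹², (q⁸)¹¹ = q³, (q⁸)¹² = q¹¹, (q⁸)¹³ = q², (q⁸)¹⁴ = q¹⁰, (q⁸)¹⁵ = q, (q⁸)¹⁶ = q⁹, (q⁸)¹⁷ = e.
The smallest positive k with (q⁸)ᵏ = e is 17, so |⟨q⁸⟩| = 17.

Answer: 17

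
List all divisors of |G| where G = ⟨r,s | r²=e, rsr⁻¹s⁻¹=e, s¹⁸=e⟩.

|G| = 36 = 2² · 3². By Lagrange's theorem the order of any subgroup divides 36; the divisors of 36 are 1, 2, 3, 4, 6, 9, 12, 18, 36.

Answer: 1, 2, 3, 4, 6, 9, 12, 18, 36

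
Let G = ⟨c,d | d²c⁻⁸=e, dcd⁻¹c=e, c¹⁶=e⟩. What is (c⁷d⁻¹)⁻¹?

The order of (c⁷d⁻¹) is 4 (smallest k with (c⁷d⁻¹)ᵏ = e), so (c⁷d⁻¹)⁻¹ = (c⁷d⁻¹)³ = c⁷d.
Check: (c⁷d⁻¹) · (c⁷d) → (c⁷d⁻¹) · c⁷ = d⁻¹;   (d⁻¹) · d = e, giving e as required.

Answer: c⁷d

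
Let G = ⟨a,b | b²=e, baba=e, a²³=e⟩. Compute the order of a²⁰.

Compute successive powers until reaching e:
  (a²⁰)¹ = a²⁰, (a²⁰)² = a¹⁷, (a²⁰)³ = a¹⁴, (a²⁰)⁴ = a¹¹, (a²⁰)⁵ = a⁸, (a²⁰)⁶ = a⁵, (a²⁰)⁷ = a², (a²⁰)⁸ = a²², (a²⁰)⁹ = a¹⁹, (a²⁰)¹⁰ = a¹⁶, (a²⁰)¹¹ = a¹³, (a²⁰)¹² = a¹⁰, (a²⁰)¹³ = a⁷, (a²⁰)¹⁴ = a⁴, (a²⁰)¹⁵ = a, (a²⁰)¹⁶ = a²¹, (a²⁰)¹⁷ = a¹⁸, (a²⁰)¹⁸ = a¹⁵, (a²⁰)¹⁹ = a¹², (a²⁰)²⁰ = a⁹, (a²⁰)²¹ = a⁶, (a²⁰)²² = a³, (a²⁰)²³ = e.
The smallest positive k with (a²⁰)ᵏ = e is 23.

Answer: 23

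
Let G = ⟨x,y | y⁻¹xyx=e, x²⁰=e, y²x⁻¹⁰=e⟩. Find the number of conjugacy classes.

The conjugacy classes (representative and size) are:
  [e] (size 1), [x] (size 2), [x²] (size 2), [x³] (size 2), [x⁴] (size 2), [x⁵] (size 2), [x¹⁴] (size 2), [x⁷] (size 2), [x⁸] (size 2), [x¹¹] (size 2), [x¹⁰] (size 1), [x²y⁻¹] (size 10), [x⁹y] (size 10).
Class equation: 1 + 2 + 2 + 2 + 2 + 2 + 2 + 2 + 2 + 2 + 1 + 10 + 10 = 40 = |G|. So G has 13 conjugacy classes.

Answer: 13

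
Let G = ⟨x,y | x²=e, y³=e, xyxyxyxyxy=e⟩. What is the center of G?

An element z ∈ Z(G) iff z commutes with every generator.
For example e is central: e·x = x = x·e; e·y = y = y·e.
Whereas x ∉ Z(G) since x·y = xy ≠ yx = y·x.
Checking each of the 60 elements this way gives Z(G) = {e}, of order 1.

Answer: {e}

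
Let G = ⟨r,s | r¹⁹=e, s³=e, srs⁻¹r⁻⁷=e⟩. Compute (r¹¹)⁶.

Compute successive powers of (r¹¹), reducing at each step:
  (r¹¹)²: (r¹¹) · r¹¹ = r³
  (r¹¹)³: (r³) · r¹¹ = r¹⁴
  (r¹¹)⁴: (r¹⁴) · r¹¹ = r⁶
  (r¹¹)⁵: (r⁶) · r¹¹ = r¹⁷
  (r¹¹)⁶: (r¹⁷) · r¹¹ = r⁹

Answer: r⁹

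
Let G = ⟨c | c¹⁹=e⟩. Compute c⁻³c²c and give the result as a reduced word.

Multiply left to right, reducing at each step:
  (c¹⁶) · c² = c¹⁸
  (c¹⁸) · c = e

Answer: e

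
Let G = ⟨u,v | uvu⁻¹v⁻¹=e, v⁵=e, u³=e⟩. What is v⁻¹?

The order of v is 5 (smallest k with vᵏ = e), so v⁻¹ = v⁴ = v⁴.
Check: v · (v⁴) → v · v⁴ = e, giving e as required.

Answer: v⁴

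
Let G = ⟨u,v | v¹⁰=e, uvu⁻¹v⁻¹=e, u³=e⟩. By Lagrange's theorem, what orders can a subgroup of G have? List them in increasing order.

|G| = 30 = 2 · 3 · 5. By Lagrange's theorem the order of any subgroup divides 30; the divisors of 30 are 1, 2, 3, 5, 6, 10, 15, 30.

Answer: 1, 2, 3, 5, 6, 10, 15, 30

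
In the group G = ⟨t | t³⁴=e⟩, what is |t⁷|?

Compute successive powers until reaching e:
  (t⁷)¹ = t⁷, (t⁷)² = t¹⁴, (t⁷)³ = t²¹, (t⁷)⁴ = t²⁸, (t⁷)⁵ = t, (t⁷)⁶ = t⁸, (t⁷)⁷ = t¹⁵, (t⁷)⁸ = t²², (t⁷)⁹ = t²⁹, (t⁷)¹⁰ = t², (t⁷)¹¹ = t⁹, (t⁷)¹² = t¹⁶, (t⁷)¹³ = t²³, (t⁷)¹⁴ = t³⁰, (t⁷)¹⁵ = t³, (t⁷)¹⁶ = t¹⁰, (t⁷)¹⁷ = t¹⁷, (t⁷)¹⁸ = t²⁴, (t⁷)¹⁹ = t³¹, (t⁷)²⁰ = t⁴, (t⁷)²¹ = t¹¹, (t⁷)²² = t¹⁸, (t⁷)²³ = t²⁵, (t⁷)²⁴ = t³², (t⁷)²⁵ = t⁵, (t⁷)²⁶ = t¹², (t⁷)²⁷ = t¹⁹, (t⁷)²⁸ = t²⁶, (t⁷)²⁹ = t³³, (t⁷)³⁰ = t⁶, (t⁷)³¹ = t¹³, (t⁷)³² = t²⁰, (t⁷)³³ = t²⁷, (t⁷)³⁴ = e.
The smallest positive k with (t⁷)ᵏ = e is 34.

Answer: 34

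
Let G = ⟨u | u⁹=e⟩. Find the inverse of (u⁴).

The order of (u⁴) is 9 (smallest k with (u⁴)ᵏ = e), so (u⁴)⁻¹ = (u⁴)⁸ = u⁵.
Check: (u⁴) · (u⁵) → (u⁴) · u⁵ = e, giving e as required.

Answer: u⁵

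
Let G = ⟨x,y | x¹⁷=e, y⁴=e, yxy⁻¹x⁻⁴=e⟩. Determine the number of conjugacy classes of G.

The conjugacy classes (representative and size) are:
  [e] (size 1), [x⁴] (size 4), [x²] (size 4), [x⁵] (size 4), [x¹¹] (size 4), [x⁷y] (size 17), [x³y²] (size 17), [x⁹y³] (size 17).
Class equation: 1 + 4 + 4 + 4 + 4 + 17 + 17 + 17 = 68 = |G|. So G has 8 conjugacy classes.

Answer: 8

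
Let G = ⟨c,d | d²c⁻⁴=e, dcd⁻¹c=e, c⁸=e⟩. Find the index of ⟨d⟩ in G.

First find ord(d) by computing successive powers:
  d¹ = d, d² = c⁴, d³ = d⁻¹, d⁴ = e.
So |⟨d⟩| = ord(d) = 4. With |G| = 16, by Lagrange [G : ⟨d⟩] = 16/4 = 4.

Answer: 4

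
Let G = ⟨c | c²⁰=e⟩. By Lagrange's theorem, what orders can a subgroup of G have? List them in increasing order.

|G| = 20 = 2² · 5. By Lagrange's theorem the order of any subgroup divides 20; the divisors of 20 are 1, 2, 4, 5, 10, 20.

Answer: 1, 2, 4, 5, 10, 20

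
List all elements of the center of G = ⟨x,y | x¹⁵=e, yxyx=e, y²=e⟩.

An element z ∈ Z(G) iff z commutes with every generator.
For example e is central: e·x = x = x·e; e·y = y = y·e.
Whereas x ∉ Z(G) since x·y = xy ≠ x¹⁴y = y·x.
Checking each of the 30 elements this way gives Z(G) = {e}, of order 1.

Answer: {e}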